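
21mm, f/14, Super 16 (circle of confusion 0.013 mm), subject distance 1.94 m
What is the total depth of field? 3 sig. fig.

Hyperfocal distance H = f²/(N·c) + f = 21²/(14 × 0.013) + 21 = 441/0.182 + 21 ≈ 2444.1 mm ≈ 2.444 m.
Near limit Dn = s·(H − f)/(H + s − 2f) = 1940 × (2444.1 − 21) / (2444.1 + 1940 − 2 × 21) = 1940 × 2423.1 / 4342.1 ≈ 1082.6 mm.
Far limit Df = s·(H − f)/(H − s) = 1940 × (2444.1 − 21) / (2444.1 − 1940) = 1940 × 2423.1 / 504.1 ≈ 9325.5 mm.
Depth of field = Df − Dn = 9325.5 − 1082.6 ≈ 8242.9 mm ≈ 8.24 m.

8.24 m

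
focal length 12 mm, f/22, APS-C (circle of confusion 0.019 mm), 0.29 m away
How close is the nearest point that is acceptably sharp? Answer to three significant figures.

160 mm

Hyperfocal distance H = f²/(N·c) + f = 12²/(22 × 0.019) + 12 = 144/0.418 + 12 ≈ 356.5 mm ≈ 0.356 m.
Near limit Dn = s·(H − f)/(H + s − 2f) = 290 × (356.5 − 12) / (356.5 + 290 − 2 × 12) = 290 × 344.5 / 622.5 ≈ 160.49 mm.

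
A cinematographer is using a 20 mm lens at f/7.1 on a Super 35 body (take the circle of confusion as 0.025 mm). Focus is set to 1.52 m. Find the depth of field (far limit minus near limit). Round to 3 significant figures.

3.63 m

Hyperfocal distance H = f²/(N·c) + f = 20²/(7.1 × 0.025) + 20 = 400/0.1775 + 20 ≈ 2273.5 mm ≈ 2.274 m.
Near limit Dn = s·(H − f)/(H + s − 2f) = 1520 × (2273.5 − 20) / (2273.5 + 1520 − 2 × 20) = 1520 × 2253.5 / 3753.5 ≈ 912.6 mm.
Far limit Df = s·(H − f)/(H − s) = 1520 × (2273.5 − 20) / (2273.5 − 1520) = 1520 × 2253.5 / 753.5 ≈ 4545.8 mm.
Depth of field = Df − Dn = 4545.8 − 912.6 ≈ 3633.2 mm ≈ 3.63 m.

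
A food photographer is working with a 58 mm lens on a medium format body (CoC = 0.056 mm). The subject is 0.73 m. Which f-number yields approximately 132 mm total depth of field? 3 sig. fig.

Write h = H − f = f²/(N·c). The thin-lens limits are Dn = s·h/(h + (s−f)) and Df = s·h/(h − (s−f)), so DoF = Df − Dn = 2·s·(s−f)·h / (h² − (s−f)²).
That is a quadratic in h: DoF·h² − 2·s·(s−f)·h − DoF·(s−f)² = 0 ⇒ h = (s−f)·(s + √(s² + DoF²)) / DoF = 672 × (730 + √(730² + 132²)) / 132 = 672 × (730 + 741.838) / 132 ≈ 7493.0 mm.
Then N = f²/(c·h) = 58² / (0.056 × 7493.0) = 3364 / 419.61 ≈ 8.02.

f/8.02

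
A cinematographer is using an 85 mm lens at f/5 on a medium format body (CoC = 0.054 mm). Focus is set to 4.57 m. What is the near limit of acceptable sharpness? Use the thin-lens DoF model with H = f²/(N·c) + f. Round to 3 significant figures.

Hyperfocal distance H = f²/(N·c) + f = 85²/(5 × 0.054) + 85 = 7225/0.27 + 85 ≈ 26844.3 mm ≈ 26.84 m.
Near limit Dn = s·(H − f)/(H + s − 2f) = 4570 × (26844.3 − 85) / (26844.3 + 4570 − 2 × 85) = 4570 × 26759.3 / 31244.3 ≈ 3914.0 mm ≈ 3.91 m.

3.91 m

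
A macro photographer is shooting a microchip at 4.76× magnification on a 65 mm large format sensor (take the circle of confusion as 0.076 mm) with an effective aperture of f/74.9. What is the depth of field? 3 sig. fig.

At magnification m, DoF ≈ 2·N_eff·c/m² = 2 × 74.9 × 0.076 / 4.76² = 11.38 / 22.66 ≈ 0.502 mm.

0.502 mm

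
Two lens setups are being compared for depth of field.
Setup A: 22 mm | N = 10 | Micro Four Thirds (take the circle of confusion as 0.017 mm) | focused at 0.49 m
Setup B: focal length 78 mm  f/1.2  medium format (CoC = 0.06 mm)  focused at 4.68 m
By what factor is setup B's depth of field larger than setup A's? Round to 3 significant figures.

Setup A: H = 22²/(10×0.017) + 22 ≈ 2869.1 mm; DoF = Df − Dn = 586.39 − 420.82 ≈ 165.57 mm.
Setup B: H = 78²/(1.2×0.06) + 78 ≈ 84578.0 mm; DoF = Df − Dn = 4949.56 − 4438.28 ≈ 511.28 mm.
Ratio = 511.28 / 165.57 ≈ 3.09.

3.09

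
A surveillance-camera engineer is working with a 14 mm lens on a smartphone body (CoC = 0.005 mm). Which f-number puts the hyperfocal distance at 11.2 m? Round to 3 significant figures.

Rearrange H = f²/(N·c) + f for N: N = f² / ((H − f)·c).
N = 14² / ((11200 − 14) × 0.005) = 196 / 55.93 ≈ 3.50.

f/3.50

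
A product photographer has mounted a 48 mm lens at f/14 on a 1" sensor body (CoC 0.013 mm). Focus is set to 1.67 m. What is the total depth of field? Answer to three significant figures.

Hyperfocal distance H = f²/(N·c) + f = 48²/(14 × 0.013) + 48 = 2304/0.182 + 48 ≈ 12707.3 mm ≈ 12.71 m.
Near limit Dn = s·(H − f)/(H + s − 2f) = 1670 × (12707.3 − 48) / (12707.3 + 1670 − 2 × 48) = 1670 × 12659.3 / 14281.3 ≈ 1480.33 mm.
Far limit Df = s·(H − f)/(H − s) = 1670 × (12707.3 − 48) / (12707.3 − 1670) = 1670 × 12659.3 / 11037.3 ≈ 1915.42 mm.
Depth of field = Df − Dn = 1915.42 − 1480.33 ≈ 435.09 mm.

435 mm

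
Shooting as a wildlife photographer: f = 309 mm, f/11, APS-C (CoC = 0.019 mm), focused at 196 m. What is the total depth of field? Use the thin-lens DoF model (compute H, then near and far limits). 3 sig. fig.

206 m

Hyperfocal distance H = f²/(N·c) + f = 309²/(11 × 0.019) + 309 = 95481/0.209 + 309 ≈ 457155.9 mm ≈ 457.2 m.
Near limit Dn = s·(H − f)/(H + s − 2f) = 196000 × (457155.9 − 309) / (457155.9 + 196000 − 2 × 309) = 196000 × 456846.9 / 652537.9 ≈ 137221 mm.
Far limit Df = s·(H − f)/(H − s) = 196000 × (457155.9 − 309) / (457155.9 − 196000) = 196000 × 456846.9 / 261155.9 ≈ 342868 mm.
Depth of field = Df − Dn = 342868 − 137221 ≈ 205647 mm ≈ 206 m.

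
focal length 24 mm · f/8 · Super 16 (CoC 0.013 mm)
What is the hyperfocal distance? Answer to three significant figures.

Hyperfocal distance H = f²/(N·c) + f = 24²/(8 × 0.013) + 24 = 576/0.104 + 24 ≈ 5562.5 mm ≈ 5.56 m.

5.56 m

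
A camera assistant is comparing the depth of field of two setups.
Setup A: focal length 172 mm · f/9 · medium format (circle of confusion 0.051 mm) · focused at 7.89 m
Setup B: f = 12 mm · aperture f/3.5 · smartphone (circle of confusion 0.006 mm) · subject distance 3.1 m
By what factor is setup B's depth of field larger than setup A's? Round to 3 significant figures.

1.83

Setup A: H = 172²/(9×0.051) + 172 ≈ 64625.2 mm; DoF = Df − Dn = 8963.3 − 7046.2 ≈ 1917.1 mm.
Setup B: H = 12²/(3.5×0.006) + 12 ≈ 6869.1 mm; DoF = Df − Dn = 5639.8 − 2137.4 ≈ 3502.4 mm.
Ratio = 3502.4 / 1917.1 ≈ 1.83.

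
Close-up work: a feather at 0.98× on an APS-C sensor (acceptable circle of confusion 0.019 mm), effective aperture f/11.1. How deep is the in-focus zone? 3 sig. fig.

At magnification m, DoF ≈ 2·N_eff·c/m² = 2 × 11.1 × 0.019 / 0.98² = 0.4218 / 0.9604 ≈ 0.439 mm.

0.439 mm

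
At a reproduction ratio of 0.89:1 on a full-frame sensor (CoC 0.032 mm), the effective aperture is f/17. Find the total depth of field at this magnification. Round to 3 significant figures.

1.37 mm

At magnification m, DoF ≈ 2·N_eff·c/m² = 2 × 17 × 0.032 / 0.89² = 1.088 / 0.7921 ≈ 1.37 mm.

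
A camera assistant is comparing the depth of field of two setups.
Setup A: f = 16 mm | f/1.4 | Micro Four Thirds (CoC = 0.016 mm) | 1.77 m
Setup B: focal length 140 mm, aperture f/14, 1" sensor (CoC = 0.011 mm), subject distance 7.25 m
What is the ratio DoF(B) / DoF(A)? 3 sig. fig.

1.46

Setup A: H = 16²/(1.4×0.016) + 16 ≈ 11444.6 mm; DoF = Df − Dn = 2090.90 − 1534.49 ≈ 556.41 mm.
Setup B: H = 140²/(14×0.011) + 140 ≈ 127412.7 mm; DoF = Df − Dn = 7678.98 − 6866.41 ≈ 812.57 mm.
Ratio = 812.57 / 556.41 ≈ 1.46.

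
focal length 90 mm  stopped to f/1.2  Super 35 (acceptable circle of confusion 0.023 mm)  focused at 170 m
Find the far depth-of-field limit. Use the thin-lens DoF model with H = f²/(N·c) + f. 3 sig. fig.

404 m

Hyperfocal distance H = f²/(N·c) + f = 90²/(1.2 × 0.023) + 90 = 8100/0.0276 + 90 ≈ 293568.3 mm ≈ 293.6 m.
Far limit Df = s·(H − f)/(H − s) = 170000 × (293568.3 − 90) / (293568.3 − 170000) = 170000 × 293478.3 / 123568.3 ≈ 403755 mm ≈ 404 m.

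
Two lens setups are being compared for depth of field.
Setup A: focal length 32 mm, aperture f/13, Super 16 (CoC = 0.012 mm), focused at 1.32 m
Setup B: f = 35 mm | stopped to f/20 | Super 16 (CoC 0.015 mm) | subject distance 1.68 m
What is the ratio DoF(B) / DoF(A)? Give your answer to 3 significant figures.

Setup A: H = 32²/(13×0.012) + 32 ≈ 6596.1 mm; DoF = Df − Dn = 1642.24 − 1103.48 ≈ 538.76 mm.
Setup B: H = 35²/(20×0.015) + 35 ≈ 4118.3 mm; DoF = Df − Dn = 2813.4 − 1197.6 ≈ 1615.8 mm.
Ratio = 1615.8 / 538.76 ≈ 3.00.

3.00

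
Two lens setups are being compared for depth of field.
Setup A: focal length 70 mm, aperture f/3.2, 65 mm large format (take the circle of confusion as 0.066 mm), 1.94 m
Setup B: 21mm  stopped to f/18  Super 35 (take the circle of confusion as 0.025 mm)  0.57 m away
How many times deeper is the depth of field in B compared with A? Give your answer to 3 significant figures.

2.96

Setup A: H = 70²/(3.2×0.066) + 70 ≈ 23270.8 mm; DoF = Df − Dn = 2110.07 − 1795.30 ≈ 314.77 mm.
Setup B: H = 21²/(18×0.025) + 21 ≈ 1001.0 mm; DoF = Df − Dn = 1296.06 − 365.34 ≈ 930.72 mm.
Ratio = 930.72 / 314.77 ≈ 2.96.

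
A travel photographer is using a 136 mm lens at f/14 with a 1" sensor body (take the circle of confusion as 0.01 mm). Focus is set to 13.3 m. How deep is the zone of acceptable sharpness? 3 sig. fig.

Hyperfocal distance H = f²/(N·c) + f = 136²/(14 × 0.01) + 136 = 18496/0.14 + 136 ≈ 132250.3 mm ≈ 132.3 m.
Near limit Dn = s·(H − f)/(H + s − 2f) = 13300 × (132250.3 − 136) / (132250.3 + 13300 − 2 × 136) = 13300 × 132114.3 / 145278.3 ≈ 12094.9 mm.
Far limit Df = s·(H − f)/(H − s) = 13300 × (132250.3 − 136) / (132250.3 − 13300) = 13300 × 132114.3 / 118950.3 ≈ 14771.9 mm.
Depth of field = Df − Dn = 14771.9 − 12094.9 ≈ 2677.0 mm ≈ 2.68 m.

2.68 m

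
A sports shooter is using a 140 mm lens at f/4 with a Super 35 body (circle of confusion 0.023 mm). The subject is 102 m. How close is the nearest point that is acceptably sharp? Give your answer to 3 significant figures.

Hyperfocal distance H = f²/(N·c) + f = 140²/(4 × 0.023) + 140 = 19600/0.092 + 140 ≈ 213183.5 mm ≈ 213.2 m.
Near limit Dn = s·(H − f)/(H + s − 2f) = 102000 × (213183.5 − 140) / (213183.5 + 102000 − 2 × 140) = 102000 × 213043.5 / 314903.5 ≈ 69007 mm ≈ 69.0 m.

69.0 m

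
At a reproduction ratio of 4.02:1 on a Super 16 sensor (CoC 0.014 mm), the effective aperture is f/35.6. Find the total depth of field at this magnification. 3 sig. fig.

At magnification m, DoF ≈ 2·N_eff·c/m² = 2 × 35.6 × 0.014 / 4.02² = 0.9968 / 16.16 ≈ 0.0617 mm.

0.0617 mm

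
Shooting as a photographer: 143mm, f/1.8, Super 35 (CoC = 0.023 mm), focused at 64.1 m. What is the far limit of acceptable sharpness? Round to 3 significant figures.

73.6 m

Hyperfocal distance H = f²/(N·c) + f = 143²/(1.8 × 0.023) + 143 = 20449/0.0414 + 143 ≈ 494080.2 mm ≈ 494.1 m.
Far limit Df = s·(H − f)/(H − s) = 64100 × (494080.2 − 143) / (494080.2 − 64100) = 64100 × 493937.2 / 429980.2 ≈ 73634 mm ≈ 73.6 m.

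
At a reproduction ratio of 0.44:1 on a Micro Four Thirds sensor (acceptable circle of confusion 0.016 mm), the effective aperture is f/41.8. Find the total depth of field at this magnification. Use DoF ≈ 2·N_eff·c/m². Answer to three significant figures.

6.91 mm

At magnification m, DoF ≈ 2·N_eff·c/m² = 2 × 41.8 × 0.016 / 0.44² = 1.338 / 0.1936 ≈ 6.91 mm.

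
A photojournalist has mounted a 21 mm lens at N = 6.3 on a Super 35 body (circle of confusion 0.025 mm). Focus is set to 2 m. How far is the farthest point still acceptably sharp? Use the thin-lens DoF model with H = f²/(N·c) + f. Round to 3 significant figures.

6.82 m

Hyperfocal distance H = f²/(N·c) + f = 21²/(6.3 × 0.025) + 21 = 441/0.1575 + 21 ≈ 2821.0 mm ≈ 2.821 m.
Far limit Df = s·(H − f)/(H − s) = 2000 × (2821.0 − 21) / (2821.0 − 2000) = 2000 × 2800.0 / 821.0 ≈ 6821.0 mm ≈ 6.82 m.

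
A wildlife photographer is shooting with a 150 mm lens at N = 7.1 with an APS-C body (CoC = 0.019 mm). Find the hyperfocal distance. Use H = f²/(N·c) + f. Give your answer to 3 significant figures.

167 m

Hyperfocal distance H = f²/(N·c) + f = 150²/(7.1 × 0.019) + 150 = 22500/0.1349 + 150 ≈ 166940.2 mm ≈ 167 m.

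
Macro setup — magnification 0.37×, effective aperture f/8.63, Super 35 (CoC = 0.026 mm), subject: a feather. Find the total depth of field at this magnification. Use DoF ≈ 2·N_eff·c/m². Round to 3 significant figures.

3.28 mm

At magnification m, DoF ≈ 2·N_eff·c/m² = 2 × 8.63 × 0.026 / 0.37² = 0.4488 / 0.1369 ≈ 3.28 mm.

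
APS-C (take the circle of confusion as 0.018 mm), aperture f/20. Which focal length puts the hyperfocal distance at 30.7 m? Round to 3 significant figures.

105 mm

From H = f²/(N·c) + f, with f ≪ H: f ≈ √(H·N·c) = √(30700 × 20 × 0.018) = √11052 ≈ 105.1 mm.
The +f correction barely moves this — solving exactly, f² + N·c·f − N·c·H = 0 ⇒ f = (−N·c + √((N·c)² + 4·N·c·H))/2 = (−0.36 + √44208)/2 ≈ 104.95 mm, so f ≈ 105 mm.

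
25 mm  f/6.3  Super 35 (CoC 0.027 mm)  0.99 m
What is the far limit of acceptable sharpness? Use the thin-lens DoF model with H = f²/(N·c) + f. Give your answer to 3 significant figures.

Hyperfocal distance H = f²/(N·c) + f = 25²/(6.3 × 0.027) + 25 = 625/0.1701 + 25 ≈ 3699.3 mm ≈ 3.699 m.
Far limit Df = s·(H − f)/(H − s) = 990 × (3699.3 − 25) / (3699.3 − 990) = 990 × 3674.3 / 2709.3 ≈ 1342.6 mm ≈ 1.34 m.

1.34 m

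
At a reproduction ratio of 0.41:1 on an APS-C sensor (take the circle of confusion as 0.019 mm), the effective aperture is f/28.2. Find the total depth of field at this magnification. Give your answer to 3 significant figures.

At magnification m, DoF ≈ 2·N_eff·c/m² = 2 × 28.2 × 0.019 / 0.41² = 1.072 / 0.1681 ≈ 6.37 mm.

6.37 mm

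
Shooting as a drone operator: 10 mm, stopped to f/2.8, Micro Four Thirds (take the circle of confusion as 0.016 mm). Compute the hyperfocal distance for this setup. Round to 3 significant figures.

2.24 m

Hyperfocal distance H = f²/(N·c) + f = 10²/(2.8 × 0.016) + 10 = 100/0.0448 + 10 ≈ 2242.1 mm ≈ 2.24 m.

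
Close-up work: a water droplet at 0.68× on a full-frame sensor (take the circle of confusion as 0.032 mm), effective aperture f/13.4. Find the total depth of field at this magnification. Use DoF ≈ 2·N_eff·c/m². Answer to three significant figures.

1.85 mm

At magnification m, DoF ≈ 2·N_eff·c/m² = 2 × 13.4 × 0.032 / 0.68² = 0.8576 / 0.4624 ≈ 1.85 mm.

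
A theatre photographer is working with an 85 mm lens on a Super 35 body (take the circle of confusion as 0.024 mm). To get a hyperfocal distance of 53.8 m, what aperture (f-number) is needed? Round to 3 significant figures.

f/5.60

Rearrange H = f²/(N·c) + f for N: N = f² / ((H − f)·c).
N = 85² / ((53800 − 85) × 0.024) = 7225 / 1289 ≈ 5.60.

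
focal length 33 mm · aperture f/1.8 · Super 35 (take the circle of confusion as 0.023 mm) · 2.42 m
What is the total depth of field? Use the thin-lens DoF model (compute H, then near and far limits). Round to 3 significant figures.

Hyperfocal distance H = f²/(N·c) + f = 33²/(1.8 × 0.023) + 33 = 1089/0.0414 + 33 ≈ 26337.3 mm ≈ 26.34 m.
Near limit Dn = s·(H − f)/(H + s − 2f) = 2420 × (26337.3 − 33) / (26337.3 + 2420 − 2 × 33) = 2420 × 26304.3 / 28691.3 ≈ 2218.67 mm.
Far limit Df = s·(H − f)/(H − s) = 2420 × (26337.3 − 33) / (26337.3 − 2420) = 2420 × 26304.3 / 23917.3 ≈ 2661.52 mm.
Depth of field = Df − Dn = 2661.52 − 2218.67 ≈ 442.85 mm.

443 mm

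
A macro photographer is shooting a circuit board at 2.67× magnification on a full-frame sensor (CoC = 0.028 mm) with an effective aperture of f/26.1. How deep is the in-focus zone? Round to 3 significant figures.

0.205 mm

At magnification m, DoF ≈ 2·N_eff·c/m² = 2 × 26.1 × 0.028 / 2.67² = 1.462 / 7.129 ≈ 0.205 mm.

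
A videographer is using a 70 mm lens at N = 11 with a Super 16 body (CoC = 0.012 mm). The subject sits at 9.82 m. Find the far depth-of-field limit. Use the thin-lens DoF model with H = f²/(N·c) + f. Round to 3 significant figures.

Hyperfocal distance H = f²/(N·c) + f = 70²/(11 × 0.012) + 70 = 4900/0.132 + 70 ≈ 37191.2 mm ≈ 37.19 m.
Far limit Df = s·(H − f)/(H − s) = 9820 × (37191.2 − 70) / (37191.2 − 9820) = 9820 × 37121.2 / 27371.2 ≈ 13318 mm ≈ 13.3 m.

13.3 m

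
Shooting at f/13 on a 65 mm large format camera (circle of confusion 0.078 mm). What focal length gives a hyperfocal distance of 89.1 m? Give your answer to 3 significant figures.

300 mm

From H = f²/(N·c) + f, with f ≪ H: f ≈ √(H·N·c) = √(89100 × 13 × 0.078) = √90347 ≈ 300.6 mm.
Exact: f² + N·c·f − N·c·H = 0 ⇒ f = (−N·c + √((N·c)² + 4·N·c·H))/2 = (−1.014 + √361391)/2 ≈ 300.07 mm ≈ 300 mm.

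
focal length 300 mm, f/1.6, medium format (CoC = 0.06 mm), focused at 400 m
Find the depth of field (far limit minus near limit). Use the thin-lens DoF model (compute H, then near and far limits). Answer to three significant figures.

Hyperfocal distance H = f²/(N·c) + f = 300²/(1.6 × 0.06) + 300 = 90000/0.096 + 300 ≈ 937800.0 mm ≈ 937.8 m.
Near limit Dn = s·(H − f)/(H + s − 2f) = 400000 × (937800.0 − 300) / (937800.0 + 400000 − 2 × 300) = 400000 × 937500.0 / 1337200.0 ≈ 280437 mm.
Far limit Df = s·(H − f)/(H − s) = 400000 × (937800.0 − 300) / (937800.0 − 400000) = 400000 × 937500.0 / 537800.0 ≈ 697285 mm.
Depth of field = Df − Dn = 697285 − 280437 ≈ 416848 mm ≈ 417 m.

417 m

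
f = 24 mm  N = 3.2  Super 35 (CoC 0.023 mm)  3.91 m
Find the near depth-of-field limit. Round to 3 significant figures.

Hyperfocal distance H = f²/(N·c) + f = 24²/(3.2 × 0.023) + 24 = 576/0.0736 + 24 ≈ 7850.1 mm ≈ 7.850 m.
Near limit Dn = s·(H − f)/(H + s − 2f) = 3910 × (7850.1 − 24) / (7850.1 + 3910 − 2 × 24) = 3910 × 7826.1 / 11712.1 ≈ 2612.7 mm ≈ 2.61 m.

2.61 m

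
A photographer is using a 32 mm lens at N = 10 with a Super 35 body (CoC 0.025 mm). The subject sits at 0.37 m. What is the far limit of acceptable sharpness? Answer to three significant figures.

403 mm

Hyperfocal distance H = f²/(N·c) + f = 32²/(10 × 0.025) + 32 = 1024/0.25 + 32 ≈ 4128.0 mm ≈ 4.128 m.
Far limit Df = s·(H − f)/(H − s) = 370 × (4128.0 − 32) / (4128.0 − 370) = 370 × 4096.0 / 3758.0 ≈ 403.28 mm.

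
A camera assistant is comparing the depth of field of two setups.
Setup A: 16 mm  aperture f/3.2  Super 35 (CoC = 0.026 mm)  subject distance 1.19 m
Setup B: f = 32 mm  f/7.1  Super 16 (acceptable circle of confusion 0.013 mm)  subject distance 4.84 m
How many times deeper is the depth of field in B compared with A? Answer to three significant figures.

Setup A: H = 16²/(3.2×0.026) + 16 ≈ 3092.9 mm; DoF = Df − Dn = 1924.2 − 861.4 ≈ 1062.8 mm.
Setup B: H = 32²/(7.1×0.013) + 32 ≈ 11126.3 mm; DoF = Df − Dn = 8541.8 − 3376.6 ≈ 5165.2 mm.
Ratio = 5165.2 / 1062.8 ≈ 4.86.

4.86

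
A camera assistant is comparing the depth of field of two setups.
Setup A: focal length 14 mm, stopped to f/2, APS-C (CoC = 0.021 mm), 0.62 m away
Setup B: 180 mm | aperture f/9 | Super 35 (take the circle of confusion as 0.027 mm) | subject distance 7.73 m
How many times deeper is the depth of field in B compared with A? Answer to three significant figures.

5.36

Setup A: H = 14²/(2×0.021) + 14 ≈ 4680.7 mm; DoF = Df − Dn = 712.53 − 548.74 ≈ 163.79 mm.
Setup B: H = 180²/(9×0.027) + 180 ≈ 133513.3 mm; DoF = Df − Dn = 8193.98 − 7315.75 ≈ 878.23 mm.
Ratio = 878.23 / 163.79 ≈ 5.36.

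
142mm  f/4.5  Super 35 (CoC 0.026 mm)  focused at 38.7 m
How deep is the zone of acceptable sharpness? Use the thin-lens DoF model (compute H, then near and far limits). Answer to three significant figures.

18.2 m

Hyperfocal distance H = f²/(N·c) + f = 142²/(4.5 × 0.026) + 142 = 20164/0.117 + 142 ≈ 172483.9 mm ≈ 172.5 m.
Near limit Dn = s·(H − f)/(H + s − 2f) = 38700 × (172483.9 − 142) / (172483.9 + 38700 − 2 × 142) = 38700 × 172341.9 / 210899.9 ≈ 31625 mm.
Far limit Df = s·(H − f)/(H − s) = 38700 × (172483.9 − 142) / (172483.9 − 38700) = 38700 × 172341.9 / 133783.9 ≈ 49854 mm.
Depth of field = Df − Dn = 49854 − 31625 ≈ 18229 mm ≈ 18.2 m.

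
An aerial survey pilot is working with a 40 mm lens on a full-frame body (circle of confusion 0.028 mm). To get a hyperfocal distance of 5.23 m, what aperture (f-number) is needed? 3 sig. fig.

Rearrange H = f²/(N·c) + f for N: N = f² / ((H − f)·c).
N = 40² / ((5230 − 40) × 0.028) = 1600 / 145.3 ≈ 11.

f/11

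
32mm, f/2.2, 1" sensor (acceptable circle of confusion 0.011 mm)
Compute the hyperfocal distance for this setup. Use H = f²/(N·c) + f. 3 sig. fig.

Hyperfocal distance H = f²/(N·c) + f = 32²/(2.2 × 0.011) + 32 = 1024/0.0242 + 32 ≈ 42346.0 mm ≈ 42.3 m.

42.3 m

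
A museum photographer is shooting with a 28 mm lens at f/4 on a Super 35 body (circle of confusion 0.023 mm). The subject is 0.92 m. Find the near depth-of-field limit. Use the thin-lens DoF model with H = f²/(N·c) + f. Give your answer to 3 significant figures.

0.833 m

Hyperfocal distance H = f²/(N·c) + f = 28²/(4 × 0.023) + 28 = 784/0.092 + 28 ≈ 8549.7 mm ≈ 8.550 m.
Near limit Dn = s·(H − f)/(H + s − 2f) = 920 × (8549.7 − 28) / (8549.7 + 920 − 2 × 28) = 920 × 8521.7 / 9413.7 ≈ 832.83 mm ≈ 0.833 m.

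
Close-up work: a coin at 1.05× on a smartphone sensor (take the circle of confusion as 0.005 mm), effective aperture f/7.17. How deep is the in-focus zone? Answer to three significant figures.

At magnification m, DoF ≈ 2·N_eff·c/m² = 2 × 7.17 × 0.005 / 1.05² = 0.0717 / 1.103 ≈ 0.065 mm.

0.0650 mm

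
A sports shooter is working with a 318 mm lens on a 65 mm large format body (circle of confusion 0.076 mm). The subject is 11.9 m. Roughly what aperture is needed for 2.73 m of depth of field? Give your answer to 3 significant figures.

f/13

Write h = H − f = f²/(N·c). The thin-lens limits are Dn = s·h/(h + (s−f)) and Df = s·h/(h − (s−f)), so DoF = Df − Dn = 2·s·(s−f)·h / (h² − (s−f)²).
That is a quadratic in h: DoF·h² − 2·s·(s−f)·h − DoF·(s−f)² = 0 ⇒ h = (s−f)·(s + √(s² + DoF²)) / DoF = 11582 × (11900 + √(11900² + 2730²)) / 2730 = 11582 × (11900 + 12209.1) / 2730 ≈ 102283 mm.
Then N = f²/(c·h) = 318² / (0.076 × 102283) = 101124 / 7773.5 ≈ 13.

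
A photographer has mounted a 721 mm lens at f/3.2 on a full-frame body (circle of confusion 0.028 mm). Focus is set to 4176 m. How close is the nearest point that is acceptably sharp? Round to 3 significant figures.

Hyperfocal distance H = f²/(N·c) + f = 721²/(3.2 × 0.028) + 721 = 519841/0.0896 + 721 ≈ 5802517.9 mm ≈ 5803 m.
Near limit Dn = s·(H − f)/(H + s − 2f) = 4176000 × (5802517.9 − 721) / (5802517.9 + 4176000 − 2 × 721) = 4176000 × 5801796.9 / 9977075.9 ≈ 2428397 mm ≈ 2430 m.

2430 m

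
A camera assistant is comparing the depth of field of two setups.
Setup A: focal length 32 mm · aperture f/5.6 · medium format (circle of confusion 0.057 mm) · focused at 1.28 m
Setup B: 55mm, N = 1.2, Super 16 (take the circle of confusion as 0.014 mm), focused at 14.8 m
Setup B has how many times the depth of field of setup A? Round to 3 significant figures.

2.08

Setup A: H = 32²/(5.6×0.057) + 32 ≈ 3240.0 mm; DoF = Df − Dn = 2095.0 − 921.5 ≈ 1173.5 mm.
Setup B: H = 55²/(1.2×0.014) + 55 ≈ 180114.5 mm; DoF = Df − Dn = 16120.1 − 13679.8 ≈ 2440.3 mm.
Ratio = 2440.3 / 1173.5 ≈ 2.08.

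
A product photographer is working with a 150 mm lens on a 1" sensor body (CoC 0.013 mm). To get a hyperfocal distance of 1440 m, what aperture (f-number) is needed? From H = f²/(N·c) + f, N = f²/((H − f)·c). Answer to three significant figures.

f/1.20

Rearrange H = f²/(N·c) + f for N: N = f² / ((H − f)·c).
N = 150² / ((1440000 − 150) × 0.013) = 22500 / 18718 ≈ 1.20.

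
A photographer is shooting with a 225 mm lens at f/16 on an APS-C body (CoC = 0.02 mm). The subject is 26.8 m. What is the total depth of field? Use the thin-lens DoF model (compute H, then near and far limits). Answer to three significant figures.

9.27 m

Hyperfocal distance H = f²/(N·c) + f = 225²/(16 × 0.02) + 225 = 50625/0.32 + 225 ≈ 158428.1 mm ≈ 158.4 m.
Near limit Dn = s·(H − f)/(H + s − 2f) = 26800 × (158428.1 − 225) / (158428.1 + 26800 − 2 × 225) = 26800 × 158203.1 / 184778.1 ≈ 22945.6 mm.
Far limit Df = s·(H − f)/(H − s) = 26800 × (158428.1 − 225) / (158428.1 − 26800) = 26800 × 158203.1 / 131628.1 ≈ 32210.8 mm.
Depth of field = Df − Dn = 32210.8 − 22945.6 ≈ 9265.2 mm ≈ 9.27 m.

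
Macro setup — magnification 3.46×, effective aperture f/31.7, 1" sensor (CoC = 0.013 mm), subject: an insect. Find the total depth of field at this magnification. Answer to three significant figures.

At magnification m, DoF ≈ 2·N_eff·c/m² = 2 × 31.7 × 0.013 / 3.46² = 0.8242 / 11.97 ≈ 0.0688 mm.

0.0688 mm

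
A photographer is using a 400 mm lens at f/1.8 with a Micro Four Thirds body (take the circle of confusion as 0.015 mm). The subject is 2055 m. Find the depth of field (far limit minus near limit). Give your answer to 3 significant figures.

1620 m

Hyperfocal distance H = f²/(N·c) + f = 400²/(1.8 × 0.015) + 400 = 160000/0.027 + 400 ≈ 5926325.9 mm ≈ 5926 m.
Near limit Dn = s·(H − f)/(H + s − 2f) = 2055000 × (5926325.9 − 400) / (5926325.9 + 2055000 − 2 × 400) = 2055000 × 5925925.9 / 7980525.9 ≈ 1525937 mm.
Far limit Df = s·(H − f)/(H − s) = 2055000 × (5926325.9 − 400) / (5926325.9 − 2055000) = 2055000 × 5925925.9 / 3871325.9 ≈ 3145635 mm.
Depth of field = Df − Dn = 3145635 − 1525937 ≈ 1619698 mm ≈ 1620 m.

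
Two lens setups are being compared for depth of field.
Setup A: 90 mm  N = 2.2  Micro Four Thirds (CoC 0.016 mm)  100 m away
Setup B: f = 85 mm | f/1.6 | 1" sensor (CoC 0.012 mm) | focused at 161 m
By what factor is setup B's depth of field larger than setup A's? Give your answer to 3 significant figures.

1.57

Setup A: H = 90²/(2.2×0.016) + 90 ≈ 230203.6 mm; DoF = Df − Dn = 176734 − 69726 ≈ 107008 mm.
Setup B: H = 85²/(1.6×0.012) + 85 ≈ 376387.1 mm; DoF = Df − Dn = 281283 − 112775 ≈ 168508 mm.
Ratio = 168508 / 107008 ≈ 1.57.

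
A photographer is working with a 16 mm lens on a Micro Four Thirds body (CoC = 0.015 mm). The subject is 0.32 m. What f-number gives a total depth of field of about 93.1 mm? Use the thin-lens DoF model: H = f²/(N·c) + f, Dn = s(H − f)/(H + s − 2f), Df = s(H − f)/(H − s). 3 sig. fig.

f/8

Write h = H − f = f²/(N·c). The thin-lens limits are Dn = s·h/(h + (s−f)) and Df = s·h/(h − (s−f)), so DoF = Df − Dn = 2·s·(s−f)·h / (h² − (s−f)²).
That is a quadratic in h: DoF·h² − 2·s·(s−f)·h − DoF·(s−f)² = 0 ⇒ h = (s−f)·(s + √(s² + DoF²)) / DoF = 304 × (320 + √(320² + 93.1²)) / 93.1 = 304 × (320 + 333.268) / 93.1 ≈ 2133.1 mm.
Then N = f²/(c·h) = 16² / (0.015 × 2133.1) = 256 / 31.997 ≈ 8.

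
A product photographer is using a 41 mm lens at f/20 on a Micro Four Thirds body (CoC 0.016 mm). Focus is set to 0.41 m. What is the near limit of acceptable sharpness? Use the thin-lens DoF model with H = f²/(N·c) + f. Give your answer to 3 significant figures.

Hyperfocal distance H = f²/(N·c) + f = 41²/(20 × 0.016) + 41 = 1681/0.32 + 41 ≈ 5294.1 mm ≈ 5.294 m.
Near limit Dn = s·(H − f)/(H + s − 2f) = 410 × (5294.1 − 41) / (5294.1 + 410 − 2 × 41) = 410 × 5253.1 / 5622.1 ≈ 383.09 mm.

383 mm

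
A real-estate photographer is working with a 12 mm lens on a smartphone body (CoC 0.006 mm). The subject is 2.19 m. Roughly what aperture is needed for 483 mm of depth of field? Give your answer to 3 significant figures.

Write h = H − f = f²/(N·c). The thin-lens limits are Dn = s·h/(h + (s−f)) and Df = s·h/(h − (s−f)), so DoF = Df − Dn = 2·s·(s−f)·h / (h² − (s−f)²).
That is a quadratic in h: DoF·h² − 2·s·(s−f)·h − DoF·(s−f)² = 0 ⇒ h = (s−f)·(s + √(s² + DoF²)) / DoF = 2178 × (2190 + √(2190² + 483²)) / 483 = 2178 × (2190 + 2242.63) / 483 ≈ 19988 mm.
Then N = f²/(c·h) = 12² / (0.006 × 19988) = 144 / 119.93 ≈ 1.20.

f/1.20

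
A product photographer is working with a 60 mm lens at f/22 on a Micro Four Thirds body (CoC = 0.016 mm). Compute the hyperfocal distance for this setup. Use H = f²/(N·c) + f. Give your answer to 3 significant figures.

10.3 m

Hyperfocal distance H = f²/(N·c) + f = 60²/(22 × 0.016) + 60 = 3600/0.352 + 60 ≈ 10287.3 mm ≈ 10.3 m.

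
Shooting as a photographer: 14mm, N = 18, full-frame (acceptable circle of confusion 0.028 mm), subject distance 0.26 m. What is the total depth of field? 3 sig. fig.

Hyperfocal distance H = f²/(N·c) + f = 14²/(18 × 0.028) + 14 = 196/0.504 + 14 ≈ 402.9 mm ≈ 0.403 m.
Near limit Dn = s·(H − f)/(H + s − 2f) = 260 × (402.9 − 14) / (402.9 + 260 − 2 × 14) = 260 × 388.9 / 634.9 ≈ 159.26 mm.
Far limit Df = s·(H − f)/(H − s) = 260 × (402.9 − 14) / (402.9 − 260) = 260 × 388.9 / 142.9 ≈ 707.62 mm.
Depth of field = Df − Dn = 707.62 − 159.26 ≈ 548.36 mm ≈ 0.548 m.

0.548 m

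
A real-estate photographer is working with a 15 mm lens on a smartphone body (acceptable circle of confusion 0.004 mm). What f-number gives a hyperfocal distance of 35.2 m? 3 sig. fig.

Rearrange H = f²/(N·c) + f for N: N = f² / ((H − f)·c).
N = 15² / ((35200 − 15) × 0.004) = 225 / 140.7 ≈ 1.60.

f/1.60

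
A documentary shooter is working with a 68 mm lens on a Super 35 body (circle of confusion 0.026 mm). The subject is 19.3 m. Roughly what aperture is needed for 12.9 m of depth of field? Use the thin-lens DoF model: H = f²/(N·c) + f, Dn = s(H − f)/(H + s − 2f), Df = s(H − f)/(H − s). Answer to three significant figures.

Write h = H − f = f²/(N·c). The thin-lens limits are Dn = s·h/(h + (s−f)) and Df = s·h/(h − (s−f)), so DoF = Df − Dn = 2·s·(s−f)·h / (h² − (s−f)²).
That is a quadratic in h: DoF·h² − 2·s·(s−f)·h − DoF·(s−f)² = 0 ⇒ h = (s−f)·(s + √(s² + DoF²)) / DoF = 19232 × (19300 + √(19300² + 12900²)) / 12900 = 19232 × (19300 + 23214.2) / 12900 ≈ 63382 mm.
Then N = f²/(c·h) = 68² / (0.026 × 63382) = 4624 / 1647.9 ≈ 2.81.

f/2.81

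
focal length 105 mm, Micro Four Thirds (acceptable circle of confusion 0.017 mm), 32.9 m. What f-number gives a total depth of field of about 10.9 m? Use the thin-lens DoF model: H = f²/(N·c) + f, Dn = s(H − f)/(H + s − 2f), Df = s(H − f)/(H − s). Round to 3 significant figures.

Write h = H − f = f²/(N·c). The thin-lens limits are Dn = s·h/(h + (s−f)) and Df = s·h/(h − (s−f)), so DoF = Df − Dn = 2·s·(s−f)·h / (h² − (s−f)²).
That is a quadratic in h: DoF·h² − 2·s·(s−f)·h − DoF·(s−f)² = 0 ⇒ h = (s−f)·(s + √(s² + DoF²)) / DoF = 32795 × (32900 + √(32900² + 10900²)) / 10900 = 32795 × (32900 + 34658.6) / 10900 ≈ 203265 mm.
Then N = f²/(c·h) = 105² / (0.017 × 203265) = 11025 / 3455.5 ≈ 3.19.

f/3.19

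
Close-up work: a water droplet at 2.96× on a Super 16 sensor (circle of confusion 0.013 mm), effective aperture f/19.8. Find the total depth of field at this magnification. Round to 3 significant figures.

At magnification m, DoF ≈ 2·N_eff·c/m² = 2 × 19.8 × 0.013 / 2.96² = 0.5148 / 8.762 ≈ 0.0588 mm.

0.0588 mm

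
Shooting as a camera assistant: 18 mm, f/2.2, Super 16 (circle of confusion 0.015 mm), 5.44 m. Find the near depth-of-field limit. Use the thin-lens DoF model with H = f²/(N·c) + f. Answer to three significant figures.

Hyperfocal distance H = f²/(N·c) + f = 18²/(2.2 × 0.015) + 18 = 324/0.033 + 18 ≈ 9836.2 mm ≈ 9.836 m.
Near limit Dn = s·(H − f)/(H + s − 2f) = 5440 × (9836.2 − 18) / (9836.2 + 5440 − 2 × 18) = 5440 × 9818.2 / 15240.2 ≈ 3504.6 mm ≈ 3.50 m.

3.50 m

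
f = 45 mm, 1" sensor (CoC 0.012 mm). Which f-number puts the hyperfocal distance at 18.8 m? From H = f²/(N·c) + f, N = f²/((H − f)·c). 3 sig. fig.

f/9

Rearrange H = f²/(N·c) + f for N: N = f² / ((H − f)·c).
N = 45² / ((18800 − 45) × 0.012) = 2025 / 225.1 ≈ 9.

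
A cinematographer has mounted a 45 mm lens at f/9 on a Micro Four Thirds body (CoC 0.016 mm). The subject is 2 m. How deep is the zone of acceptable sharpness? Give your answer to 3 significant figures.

0.567 m

Hyperfocal distance H = f²/(N·c) + f = 45²/(9 × 0.016) + 45 = 2025/0.144 + 45 ≈ 14107.5 mm ≈ 14.11 m.
Near limit Dn = s·(H − f)/(H + s − 2f) = 2000 × (14107.5 − 45) / (14107.5 + 2000 − 2 × 45) = 2000 × 14062.5 / 16017.5 ≈ 1755.89 mm.
Far limit Df = s·(H − f)/(H − s) = 2000 × (14107.5 − 45) / (14107.5 − 2000) = 2000 × 14062.5 / 12107.5 ≈ 2322.94 mm.
Depth of field = Df − Dn = 2322.94 − 1755.89 ≈ 567.05 mm ≈ 0.567 m.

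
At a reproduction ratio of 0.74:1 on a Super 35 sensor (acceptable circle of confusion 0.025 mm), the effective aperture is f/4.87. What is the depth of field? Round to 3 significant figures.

0.445 mm

At magnification m, DoF ≈ 2·N_eff·c/m² = 2 × 4.87 × 0.025 / 0.74² = 0.2435 / 0.5476 ≈ 0.445 mm.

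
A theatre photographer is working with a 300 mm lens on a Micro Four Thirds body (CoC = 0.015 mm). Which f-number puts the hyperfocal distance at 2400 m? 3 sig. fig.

f/2.50

Rearrange H = f²/(N·c) + f for N: N = f² / ((H − f)·c).
N = 300² / ((2400000 − 300) × 0.015) = 90000 / 35996 ≈ 2.50.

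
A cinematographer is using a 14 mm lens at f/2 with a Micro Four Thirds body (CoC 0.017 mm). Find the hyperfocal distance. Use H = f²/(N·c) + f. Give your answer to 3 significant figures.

Hyperfocal distance H = f²/(N·c) + f = 14²/(2 × 0.017) + 14 = 196/0.034 + 14 ≈ 5778.7 mm ≈ 5.78 m.

5.78 m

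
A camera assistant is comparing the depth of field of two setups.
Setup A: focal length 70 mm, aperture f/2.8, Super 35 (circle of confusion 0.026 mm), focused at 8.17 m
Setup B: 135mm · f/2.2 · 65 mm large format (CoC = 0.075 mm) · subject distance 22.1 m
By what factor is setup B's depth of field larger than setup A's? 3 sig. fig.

4.59

Setup A: H = 70²/(2.8×0.026) + 70 ≈ 67377.7 mm; DoF = Df − Dn = 9287.7 − 7292.4 ≈ 1995.3 mm.
Setup B: H = 135²/(2.2×0.075) + 135 ≈ 110589.5 mm; DoF = Df − Dn = 27585.7 − 18434.2 ≈ 9151.5 mm.
Ratio = 9151.5 / 1995.3 ≈ 4.59.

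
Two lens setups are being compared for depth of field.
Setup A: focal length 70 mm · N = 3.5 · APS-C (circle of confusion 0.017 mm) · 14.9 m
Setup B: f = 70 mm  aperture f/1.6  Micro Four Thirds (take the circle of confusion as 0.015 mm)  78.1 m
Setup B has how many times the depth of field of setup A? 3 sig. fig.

Setup A: H = 70²/(3.5×0.017) + 70 ≈ 82422.9 mm; DoF = Df − Dn = 18172.5 − 12626.3 ≈ 5546.2 mm.
Setup B: H = 70²/(1.6×0.015) + 70 ≈ 204236.7 mm; DoF = Df − Dn = 126414 − 56505 ≈ 69909 mm.
Ratio = 69909 / 5546.2 ≈ 12.6.

12.6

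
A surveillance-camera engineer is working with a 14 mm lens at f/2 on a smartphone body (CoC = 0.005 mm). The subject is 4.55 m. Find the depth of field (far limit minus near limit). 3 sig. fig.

Hyperfocal distance H = f²/(N·c) + f = 14²/(2 × 0.005) + 14 = 196/0.01 + 14 ≈ 19614.0 mm ≈ 19.61 m.
Near limit Dn = s·(H − f)/(H + s − 2f) = 4550 × (19614.0 − 14) / (19614.0 + 4550 − 2 × 14) = 4550 × 19600.0 / 24136.0 ≈ 3694.9 mm.
Far limit Df = s·(H − f)/(H − s) = 4550 × (19614.0 − 14) / (19614.0 − 4550) = 4550 × 19600.0 / 15064.0 ≈ 5920.1 mm.
Depth of field = Df − Dn = 5920.1 − 3694.9 ≈ 2225.2 mm ≈ 2.23 m.

2.23 m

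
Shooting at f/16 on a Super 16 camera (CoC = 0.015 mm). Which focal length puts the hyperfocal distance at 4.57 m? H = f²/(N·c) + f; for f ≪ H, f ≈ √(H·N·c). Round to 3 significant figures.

From H = f²/(N·c) + f, with f ≪ H: f ≈ √(H·N·c) = √(4570 × 16 × 0.015) = √1096.8 ≈ 33.12 mm.
Exact: f² + N·c·f − N·c·H = 0 ⇒ f = (−N·c + √((N·c)² + 4·N·c·H))/2 = (−0.24 + √4387.3)/2 ≈ 32.998 mm ≈ 33.0 mm.

33.0 mm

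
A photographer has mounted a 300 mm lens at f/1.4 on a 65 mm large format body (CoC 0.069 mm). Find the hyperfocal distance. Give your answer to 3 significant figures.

932 m

Hyperfocal distance H = f²/(N·c) + f = 300²/(1.4 × 0.069) + 300 = 90000/0.0966 + 300 ≈ 931977.0 mm ≈ 932 m.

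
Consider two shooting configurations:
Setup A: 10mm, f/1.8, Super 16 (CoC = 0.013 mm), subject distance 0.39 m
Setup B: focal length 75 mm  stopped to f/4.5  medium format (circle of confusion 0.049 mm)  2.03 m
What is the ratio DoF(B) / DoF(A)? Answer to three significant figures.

4.48

Setup A: H = 10²/(1.8×0.013) + 10 ≈ 4283.5 mm; DoF = Df − Dn = 428.063 − 358.153 ≈ 69.910 mm.
Setup B: H = 75²/(4.5×0.049) + 75 ≈ 25585.2 mm; DoF = Df − Dn = 2198.48 − 1885.50 ≈ 312.98 mm.
Ratio = 312.98 / 69.910 ≈ 4.48.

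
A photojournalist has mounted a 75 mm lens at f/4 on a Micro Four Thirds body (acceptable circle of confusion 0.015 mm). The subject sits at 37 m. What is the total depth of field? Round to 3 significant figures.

34.5 m

Hyperfocal distance H = f²/(N·c) + f = 75²/(4 × 0.015) + 75 = 5625/0.06 + 75 ≈ 93825.0 mm ≈ 93.83 m.
Near limit Dn = s·(H − f)/(H + s − 2f) = 37000 × (93825.0 − 75) / (93825.0 + 37000 − 2 × 75) = 37000 × 93750.0 / 130675.0 ≈ 26545 mm.
Far limit Df = s·(H − f)/(H − s) = 37000 × (93825.0 − 75) / (93825.0 − 37000) = 37000 × 93750.0 / 56825.0 ≈ 61043 mm.
Depth of field = Df − Dn = 61043 − 26545 ≈ 34498 mm ≈ 34.5 m.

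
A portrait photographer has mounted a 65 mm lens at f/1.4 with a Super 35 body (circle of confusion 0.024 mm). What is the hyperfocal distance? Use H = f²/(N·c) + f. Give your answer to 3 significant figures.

Hyperfocal distance H = f²/(N·c) + f = 65²/(1.4 × 0.024) + 65 = 4225/0.0336 + 65 ≈ 125809.0 mm ≈ 126 m.

126 m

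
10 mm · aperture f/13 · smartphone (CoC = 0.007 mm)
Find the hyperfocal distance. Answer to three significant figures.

1.11 m

Hyperfocal distance H = f²/(N·c) + f = 10²/(13 × 0.007) + 10 = 100/0.091 + 10 ≈ 1108.9 mm ≈ 1.11 m.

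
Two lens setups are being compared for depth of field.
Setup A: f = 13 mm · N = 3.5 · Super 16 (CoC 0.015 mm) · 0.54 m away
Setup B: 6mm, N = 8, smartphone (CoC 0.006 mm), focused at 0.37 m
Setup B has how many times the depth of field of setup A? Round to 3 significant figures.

Setup A: H = 13²/(3.5×0.015) + 13 ≈ 3232.0 mm; DoF = Df − Dn = 645.71 − 464.03 ≈ 181.68 mm.
Setup B: H = 6²/(8×0.006) + 6 ≈ 756.0 mm; DoF = Df − Dn = 718.91 − 249.10 ≈ 469.81 mm.
Ratio = 469.81 / 181.68 ≈ 2.59.

2.59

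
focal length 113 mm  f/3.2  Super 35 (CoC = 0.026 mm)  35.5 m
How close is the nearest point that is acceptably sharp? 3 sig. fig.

28.8 m

Hyperfocal distance H = f²/(N·c) + f = 113²/(3.2 × 0.026) + 113 = 12769/0.0832 + 113 ≈ 153586.6 mm ≈ 153.6 m.
Near limit Dn = s·(H − f)/(H + s − 2f) = 35500 × (153586.6 − 113) / (153586.6 + 35500 − 2 × 113) = 35500 × 153473.6 / 188860.6 ≈ 28848 mm ≈ 28.8 m.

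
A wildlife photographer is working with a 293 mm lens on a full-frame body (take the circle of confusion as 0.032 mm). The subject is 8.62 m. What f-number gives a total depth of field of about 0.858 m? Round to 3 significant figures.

Write h = H − f = f²/(N·c). The thin-lens limits are Dn = s·h/(h + (s−f)) and Df = s·h/(h − (s−f)), so DoF = Df − Dn = 2·s·(s−f)·h / (h² − (s−f)²).
That is a quadratic in h: DoF·h² − 2·s·(s−f)·h − DoF·(s−f)² = 0 ⇒ h = (s−f)·(s + √(s² + DoF²)) / DoF = 8327 × (8620 + √(8620² + 858²)) / 858 = 8327 × (8620 + 8662.60) / 858 ≈ 167730 mm.
Then N = f²/(c·h) = 293² / (0.032 × 167730) = 85849 / 5367.4 ≈ 16.

f/16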